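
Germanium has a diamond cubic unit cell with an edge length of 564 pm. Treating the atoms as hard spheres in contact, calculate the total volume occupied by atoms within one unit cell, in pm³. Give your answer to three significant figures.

6.10 × 10^7 pm³

In a diamond cubic lattice nearest neighbors lie along the body diagonal with √3·a = 8r, so r = 0.2165a = 122.1 pm.
V_atoms = Z × (4/3)πr³ = 8 × (4/3)π × (122.1)³ = 6.10 × 10^7 pm³.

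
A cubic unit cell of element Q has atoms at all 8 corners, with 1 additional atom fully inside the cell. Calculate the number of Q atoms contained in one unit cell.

Corner atoms are shared by 8 cells (1/8 each), interior atoms are unshared.
Net atoms = 8 × 1/8 + 1 = 1 + 1 = 2.

2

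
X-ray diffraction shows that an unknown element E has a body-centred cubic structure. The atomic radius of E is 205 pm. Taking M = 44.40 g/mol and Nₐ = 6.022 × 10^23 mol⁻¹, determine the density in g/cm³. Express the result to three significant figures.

1.39 g/cm³

In a BCC lattice, atoms touch along the body diagonal, so √3·a = 4r, giving a = 473.4 pm = 4.734 × 10^-8 cm.
With Z = 2, ρ = Z·M/(N_A·a³) = 2 × 44.40 / (6.022 × 10²³ × 1.061 × 10^-22) = 1.390 g/cm³.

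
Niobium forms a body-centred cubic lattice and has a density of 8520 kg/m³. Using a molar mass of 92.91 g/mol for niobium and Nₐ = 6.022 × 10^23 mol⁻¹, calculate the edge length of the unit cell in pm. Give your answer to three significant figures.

With Z = 2 atoms per BCC cell, a³ = Z·M/(N_A·ρ) = 2 × 92.91 / (6.022 × 10²³ × 8.520 g/cm³) = 3.622 × 10^-23 cm³.
a = (3.622 × 10^-23)^(1/3) = 3.309 × 10^-8 cm = 331 pm.

331 pm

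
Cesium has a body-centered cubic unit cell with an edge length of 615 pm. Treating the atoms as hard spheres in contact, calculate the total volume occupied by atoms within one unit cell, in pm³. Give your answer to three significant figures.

In a BCC lattice atoms touch along the body diagonal, so √3·a = 4r, so r = 0.4330a = 266.3 pm.
V_atoms = Z × (4/3)πr³ = 2 × (4/3)π × (266.3)³ = 1.58 × 10^8 pm³.

1.58 × 10^8 pm³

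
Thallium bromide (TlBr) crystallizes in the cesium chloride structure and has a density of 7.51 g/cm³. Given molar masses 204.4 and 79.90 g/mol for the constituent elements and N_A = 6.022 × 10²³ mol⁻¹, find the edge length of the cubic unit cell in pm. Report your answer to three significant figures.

398 pm

M(TlBr) = 284.3 g/mol; Z = 1 formula unit per cell.
a³ = Z·M/(N_A·ρ) = 1 × 284.3 / (6.022 × 10²³ × 7.51) = 6.286 × 10^-23 cm³, so a = 3.976 × 10^-8 cm = 398 pm.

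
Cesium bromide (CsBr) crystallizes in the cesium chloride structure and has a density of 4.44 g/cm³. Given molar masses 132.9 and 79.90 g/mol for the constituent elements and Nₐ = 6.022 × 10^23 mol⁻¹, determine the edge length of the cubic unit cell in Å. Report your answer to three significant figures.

4.30 Å

M(CsBr) = 212.8 g/mol; Z = 1 formula unit per cell.
a³ = Z·M/(N_A·ρ) = 1 × 212.8 / (6.022 × 10²³ × 4.44) = 7.959 × 10^-23 cm³, so a = 4.301 × 10^-8 cm = 4.30 Å.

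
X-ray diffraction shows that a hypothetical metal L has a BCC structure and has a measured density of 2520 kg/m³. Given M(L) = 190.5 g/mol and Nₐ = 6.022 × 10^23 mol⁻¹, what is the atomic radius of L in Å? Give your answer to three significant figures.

For a BCC cell (Z = 2), a³ = Z·M/(N_A·ρ) = 2 × 190.5 / (6.022 × 10²³ × 2.520) = 2.511 × 10^-22 cm³, so a = 6.309 × 10^-8 cm = 6.309 Å.
Atoms touch along the body diagonal, so √3·a = 4r, so r = 0.4330 × a = 2.73 Å.

2.73 Å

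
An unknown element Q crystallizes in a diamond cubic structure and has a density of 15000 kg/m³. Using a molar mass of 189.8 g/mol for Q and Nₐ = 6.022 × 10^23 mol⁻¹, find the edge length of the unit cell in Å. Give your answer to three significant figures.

5.52 Å

With Z = 8 atoms per diamond cubic cell, a³ = Z·M/(N_A·ρ) = 8 × 189.8 / (6.022 × 10²³ × 15.00 g/cm³) = 1.681 × 10^-22 cm³.
a = (1.681 × 10^-22)^(1/3) = 5.519 × 10^-8 cm = 5.52 Å.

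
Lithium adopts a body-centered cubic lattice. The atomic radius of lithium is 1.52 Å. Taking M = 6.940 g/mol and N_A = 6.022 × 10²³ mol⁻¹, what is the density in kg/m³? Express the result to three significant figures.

In a BCC lattice, atoms touch along the body diagonal, so √3·a = 4r, giving a = 3.510 Å = 3.510 × 10^-8 cm.
With Z = 2, ρ = Z·M/(N_A·a³) = 2 × 6.940 / (6.022 × 10²³ × 4.325 × 10^-23) = 0.5329 g/cm³ = 533 kg/m³.

533 kg/m³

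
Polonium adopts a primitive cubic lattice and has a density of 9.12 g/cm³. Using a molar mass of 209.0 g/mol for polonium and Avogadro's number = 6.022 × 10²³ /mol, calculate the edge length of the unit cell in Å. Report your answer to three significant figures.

3.36 Å

With Z = 1 atom per simple cubic cell, a³ = Z·M/(N_A·ρ) = 1 × 209.0 / (6.022 × 10²³ × 9.120 g/cm³) = 3.805 × 10^-23 cm³.
a = (3.805 × 10^-23)^(1/3) = 3.364 × 10^-8 cm = 3.36 Å.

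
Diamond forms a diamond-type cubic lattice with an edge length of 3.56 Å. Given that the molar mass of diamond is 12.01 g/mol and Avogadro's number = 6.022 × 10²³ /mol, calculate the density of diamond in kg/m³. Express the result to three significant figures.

3540 kg/m³

A diamond cubic unit cell contains Z = 8 atoms.
Cell volume: a³ = (3.56 Å)³ = (3.560 × 10^-8 cm)³ = 4.512 × 10^-23 cm³.
ρ = Z·M/(N_A·a³) = 8 × 12.01 / (6.022 × 10²³ × 4.512 × 10^-23) = 3.536 g/cm³ = 3540 kg/m³.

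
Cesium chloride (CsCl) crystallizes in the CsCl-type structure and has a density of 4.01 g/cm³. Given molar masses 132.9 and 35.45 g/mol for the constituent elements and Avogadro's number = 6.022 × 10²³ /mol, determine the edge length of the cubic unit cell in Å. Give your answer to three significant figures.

M(CsCl) = 168.35 g/mol; Z = 1 formula unit per cell.
a³ = Z·M/(N_A·ρ) = 1 × 168.35 / (6.022 × 10²³ × 4.01) = 6.972 × 10^-23 cm³, so a = 4.116 × 10^-8 cm = 4.12 Å.

4.12 Å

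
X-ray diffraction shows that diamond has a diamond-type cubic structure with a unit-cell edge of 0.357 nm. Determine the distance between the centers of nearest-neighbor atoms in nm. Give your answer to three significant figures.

0.155 nm

In a diamond cubic structure, nearest neighbors lie along the body diagonal with √3·a = 8r; the nearest-neighbor distance equals 2r = 0.4330·a.
d = 0.4330 × 0.357 = 0.155 nm.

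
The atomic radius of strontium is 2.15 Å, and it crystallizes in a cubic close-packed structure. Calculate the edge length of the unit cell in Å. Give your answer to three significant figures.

6.08 Å

In an FCC lattice, atoms touch along the face diagonal, so √2·a = 4r.
a = 4r/√2 = 4 × 2.15 / 1.4142 = 6.08 Å.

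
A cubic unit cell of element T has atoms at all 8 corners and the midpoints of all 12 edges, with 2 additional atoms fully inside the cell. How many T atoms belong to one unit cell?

6

Corner atoms are shared by 8 cells (1/8 each), edge atoms by 4 (1/4 each), interior atoms are unshared.
Net atoms = 8 × 1/8 + 12 × 1/4 + 2 = 1 + 3 + 2 = 6.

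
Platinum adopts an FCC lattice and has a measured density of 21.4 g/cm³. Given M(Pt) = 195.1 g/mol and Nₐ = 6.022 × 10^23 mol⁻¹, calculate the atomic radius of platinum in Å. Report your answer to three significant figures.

1.39 Å

For an FCC cell (Z = 4), a³ = Z·M/(N_A·ρ) = 4 × 195.1 / (6.022 × 10²³ × 21.40) = 6.056 × 10^-23 cm³, so a = 3.927 × 10^-8 cm = 3.927 Å.
Atoms touch along the face diagonal, so √2·a = 4r, so r = 0.3536 × a = 1.39 Å.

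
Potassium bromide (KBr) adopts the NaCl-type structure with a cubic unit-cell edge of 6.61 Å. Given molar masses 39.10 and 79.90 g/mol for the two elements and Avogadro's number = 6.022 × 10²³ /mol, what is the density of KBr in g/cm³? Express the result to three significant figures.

The NaCl-type structure contains Z = 4 formula units per cell; M(KBr) = 39.10 + 79.90 = 119.0 g/mol.
a³ = (6.610 × 10^-8 cm)³ = 2.888 × 10^-22 cm³.
ρ = 4 × 119.0 / (6.022 × 10²³ × 2.888 × 10^-22) = 2.737 g/cm³.

2.74 g/cm³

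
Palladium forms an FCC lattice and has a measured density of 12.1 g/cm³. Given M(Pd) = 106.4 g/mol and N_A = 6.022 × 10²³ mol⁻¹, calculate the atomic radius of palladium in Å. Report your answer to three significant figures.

1.37 Å

For an FCC cell (Z = 4), a³ = Z·M/(N_A·ρ) = 4 × 106.4 / (6.022 × 10²³ × 12.10) = 5.841 × 10^-23 cm³, so a = 3.880 × 10^-8 cm = 3.880 Å.
Atoms touch along the face diagonal, so √2·a = 4r, so r = 0.3536 × a = 1.37 Å.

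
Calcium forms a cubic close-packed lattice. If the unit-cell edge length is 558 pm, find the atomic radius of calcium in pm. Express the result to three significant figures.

197 pm

In an FCC lattice, atoms touch along the face diagonal, so √2·a = 4r.
r = √2·a/4 = 1.4142 × 558 / 4 = 197 pm.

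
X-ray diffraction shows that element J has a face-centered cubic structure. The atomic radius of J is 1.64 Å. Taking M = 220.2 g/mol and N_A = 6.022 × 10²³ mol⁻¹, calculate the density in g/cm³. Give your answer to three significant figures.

In an FCC lattice, atoms touch along the face diagonal, so √2·a = 4r, giving a = 4.639 Å = 4.639 × 10^-8 cm.
With Z = 4, ρ = Z·M/(N_A·a³) = 4 × 220.2 / (6.022 × 10²³ × 9.981 × 10^-23) = 14.65 g/cm³.

14.7 g/cm³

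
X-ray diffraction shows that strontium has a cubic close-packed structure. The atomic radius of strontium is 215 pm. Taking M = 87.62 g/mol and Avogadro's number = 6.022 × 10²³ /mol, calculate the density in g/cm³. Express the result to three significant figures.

2.59 g/cm³

In an FCC lattice, atoms touch along the face diagonal, so √2·a = 4r, giving a = 608.1 pm = 6.081 × 10^-8 cm.
With Z = 4, ρ = Z·M/(N_A·a³) = 4 × 87.62 / (6.022 × 10²³ × 2.249 × 10^-22) = 2.588 g/cm³.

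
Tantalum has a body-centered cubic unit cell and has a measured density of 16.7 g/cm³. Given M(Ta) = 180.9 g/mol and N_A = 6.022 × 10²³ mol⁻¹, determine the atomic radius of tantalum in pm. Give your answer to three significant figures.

For a BCC cell (Z = 2), a³ = Z·M/(N_A·ρ) = 2 × 180.9 / (6.022 × 10²³ × 16.70) = 3.598 × 10^-23 cm³, so a = 3.301 × 10^-8 cm = 330.1 pm.
Atoms touch along the body diagonal, so √3·a = 4r, so r = 0.4330 × a = 143 pm.

143 pm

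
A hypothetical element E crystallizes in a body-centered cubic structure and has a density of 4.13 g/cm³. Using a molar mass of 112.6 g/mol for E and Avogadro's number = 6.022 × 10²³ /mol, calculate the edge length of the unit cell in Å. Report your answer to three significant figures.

4.49 Å

With Z = 2 atoms per BCC cell, a³ = Z·M/(N_A·ρ) = 2 × 112.6 / (6.022 × 10²³ × 4.130 g/cm³) = 9.055 × 10^-23 cm³.
a = (9.055 × 10^-23)^(1/3) = 4.490 × 10^-8 cm = 4.49 Å.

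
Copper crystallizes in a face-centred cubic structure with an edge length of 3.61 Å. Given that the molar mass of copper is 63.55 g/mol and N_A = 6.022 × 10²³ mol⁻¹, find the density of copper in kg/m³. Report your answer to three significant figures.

An FCC unit cell contains Z = 4 atoms.
Cell volume: a³ = (3.61 Å)³ = (3.610 × 10^-8 cm)³ = 4.705 × 10^-23 cm³.
ρ = Z·M/(N_A·a³) = 4 × 63.55 / (6.022 × 10²³ × 4.705 × 10^-23) = 8.972 g/cm³ = 8970 kg/m³.

8970 kg/m³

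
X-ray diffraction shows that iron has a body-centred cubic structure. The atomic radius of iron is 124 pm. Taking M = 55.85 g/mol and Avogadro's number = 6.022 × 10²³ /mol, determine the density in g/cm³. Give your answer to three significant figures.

In a BCC lattice, atoms touch along the body diagonal, so √3·a = 4r, giving a = 286.4 pm = 2.864 × 10^-8 cm.
With Z = 2, ρ = Z·M/(N_A·a³) = 2 × 55.85 / (6.022 × 10²³ × 2.348 × 10^-23) = 7.899 g/cm³.

7.90 g/cm³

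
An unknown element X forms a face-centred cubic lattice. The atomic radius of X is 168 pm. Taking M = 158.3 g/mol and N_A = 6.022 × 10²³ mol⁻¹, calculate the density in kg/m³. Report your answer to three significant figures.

In an FCC lattice, atoms touch along the face diagonal, so √2·a = 4r, giving a = 475.2 pm = 4.752 × 10^-8 cm.
With Z = 4, ρ = Z·M/(N_A·a³) = 4 × 158.3 / (6.022 × 10²³ × 1.073 × 10^-22) = 9.800 g/cm³ = 9800 kg/m³.

9800 kg/m³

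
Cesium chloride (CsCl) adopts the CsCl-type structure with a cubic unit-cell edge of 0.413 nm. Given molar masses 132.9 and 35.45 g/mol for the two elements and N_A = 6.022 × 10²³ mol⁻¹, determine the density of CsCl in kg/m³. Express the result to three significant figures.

3970 kg/m³

The CsCl-type structure contains Z = 1 formula unit per cell; M(CsCl) = 132.9 + 35.45 = 168.35 g/mol.
a³ = (4.130 × 10^-8 cm)³ = 7.044 × 10^-23 cm³.
ρ = 1 × 168.35 / (6.022 × 10²³ × 7.044 × 10^-23) = 3.968 g/cm³ = 3970 kg/m³.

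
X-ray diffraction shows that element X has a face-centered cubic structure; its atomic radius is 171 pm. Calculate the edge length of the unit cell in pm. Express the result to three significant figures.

In an FCC lattice, atoms touch along the face diagonal, so √2·a = 4r.
a = 4r/√2 = 4 × 171 / 1.4142 = 484 pm.

484 pm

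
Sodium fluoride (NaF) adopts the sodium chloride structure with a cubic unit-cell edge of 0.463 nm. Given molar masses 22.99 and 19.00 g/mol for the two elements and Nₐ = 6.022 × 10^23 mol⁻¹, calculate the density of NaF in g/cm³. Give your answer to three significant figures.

2.81 g/cm³

The sodium chloride structure contains Z = 4 formula units per cell; M(NaF) = 22.99 + 19.00 = 41.99 g/mol.
a³ = (4.630 × 10^-8 cm)³ = 9.925 × 10^-23 cm³.
ρ = 4 × 41.99 / (6.022 × 10²³ × 9.925 × 10^-23) = 2.810 g/cm³.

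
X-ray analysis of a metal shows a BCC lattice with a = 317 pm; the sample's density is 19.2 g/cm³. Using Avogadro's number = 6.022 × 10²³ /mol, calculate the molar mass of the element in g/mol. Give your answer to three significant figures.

184 g/mol

A BCC cell has Z = 2 atoms; a = 3.170 × 10^-8 cm.
M = ρ·N_A·a³/Z = 19.2 × 6.022 × 10²³ × 3.186 × 10^-23 / 2 = 184 g/mol.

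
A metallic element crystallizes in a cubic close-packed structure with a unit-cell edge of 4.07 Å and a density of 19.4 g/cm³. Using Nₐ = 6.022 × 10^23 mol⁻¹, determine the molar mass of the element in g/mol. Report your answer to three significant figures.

An FCC cell has Z = 4 atoms; a = 4.070 × 10^-8 cm.
M = ρ·N_A·a³/Z = 19.4 × 6.022 × 10²³ × 6.742 × 10^-23 / 4 = 197 g/mol.

197 g/mol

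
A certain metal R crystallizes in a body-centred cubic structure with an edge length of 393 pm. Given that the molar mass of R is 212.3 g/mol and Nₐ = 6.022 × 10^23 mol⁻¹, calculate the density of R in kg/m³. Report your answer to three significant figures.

A BCC unit cell contains Z = 2 atoms.
Cell volume: a³ = (393 pm)³ = (3.930 × 10^-8 cm)³ = 6.070 × 10^-23 cm³.
ρ = Z·M/(N_A·a³) = 2 × 212.3 / (6.022 × 10²³ × 6.070 × 10^-23) = 11.62 g/cm³ = 11600 kg/m³.

11600 kg/m³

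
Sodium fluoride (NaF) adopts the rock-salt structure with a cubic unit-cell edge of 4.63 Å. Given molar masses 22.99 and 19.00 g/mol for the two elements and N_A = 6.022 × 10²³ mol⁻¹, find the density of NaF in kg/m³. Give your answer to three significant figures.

The rock-salt structure contains Z = 4 formula units per cell; M(NaF) = 22.99 + 19.00 = 41.99 g/mol.
a³ = (4.630 × 10^-8 cm)³ = 9.925 × 10^-23 cm³.
ρ = 4 × 41.99 / (6.022 × 10²³ × 9.925 × 10^-23) = 2.810 g/cm³ = 2810 kg/m³.

2810 kg/m³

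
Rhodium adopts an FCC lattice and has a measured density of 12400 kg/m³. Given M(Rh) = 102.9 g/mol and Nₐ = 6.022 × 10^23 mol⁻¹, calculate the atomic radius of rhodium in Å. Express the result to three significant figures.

For an FCC cell (Z = 4), a³ = Z·M/(N_A·ρ) = 4 × 102.9 / (6.022 × 10²³ × 12.40) = 5.512 × 10^-23 cm³, so a = 3.806 × 10^-8 cm = 3.806 Å.
Atoms touch along the face diagonal, so √2·a = 4r, so r = 0.3536 × a = 1.35 Å.

1.35 Å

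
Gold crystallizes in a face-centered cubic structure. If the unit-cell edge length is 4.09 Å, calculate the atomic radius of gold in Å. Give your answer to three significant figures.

1.45 Å

In an FCC lattice, atoms touch along the face diagonal, so √2·a = 4r.
r = √2·a/4 = 1.4142 × 4.09 / 4 = 1.45 Å.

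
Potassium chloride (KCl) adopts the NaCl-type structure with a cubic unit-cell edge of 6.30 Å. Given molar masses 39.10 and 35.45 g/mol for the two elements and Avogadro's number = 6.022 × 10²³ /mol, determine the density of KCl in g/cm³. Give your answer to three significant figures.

1.98 g/cm³

The NaCl-type structure contains Z = 4 formula units per cell; M(KCl) = 39.10 + 35.45 = 74.55 g/mol.
a³ = (6.300 × 10^-8 cm)³ = 2.500 × 10^-22 cm³.
ρ = 4 × 74.55 / (6.022 × 10²³ × 2.500 × 10^-22) = 1.980 g/cm³.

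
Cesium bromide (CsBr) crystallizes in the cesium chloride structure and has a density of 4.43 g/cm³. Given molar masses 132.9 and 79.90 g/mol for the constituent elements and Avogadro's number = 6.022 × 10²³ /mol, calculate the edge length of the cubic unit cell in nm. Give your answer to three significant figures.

0.430 nm

M(CsBr) = 212.8 g/mol; Z = 1 formula unit per cell.
a³ = Z·M/(N_A·ρ) = 1 × 212.8 / (6.022 × 10²³ × 4.43) = 7.977 × 10^-23 cm³, so a = 4.305 × 10^-8 cm = 0.430 nm.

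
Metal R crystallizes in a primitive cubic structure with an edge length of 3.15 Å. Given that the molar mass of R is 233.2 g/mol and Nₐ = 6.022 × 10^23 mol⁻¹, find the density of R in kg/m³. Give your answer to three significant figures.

12400 kg/m³

A simple cubic unit cell contains Z = 1 atom.
Cell volume: a³ = (3.15 Å)³ = (3.150 × 10^-8 cm)³ = 3.126 × 10^-23 cm³.
ρ = Z·M/(N_A·a³) = 1 × 233.2 / (6.022 × 10²³ × 3.126 × 10^-23) = 12.39 g/cm³ = 12400 kg/m³.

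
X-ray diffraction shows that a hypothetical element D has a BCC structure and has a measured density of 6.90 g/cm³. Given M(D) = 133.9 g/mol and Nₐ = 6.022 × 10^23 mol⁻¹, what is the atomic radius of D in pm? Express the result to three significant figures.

174 pm

For a BCC cell (Z = 2), a³ = Z·M/(N_A·ρ) = 2 × 133.9 / (6.022 × 10²³ × 6.900) = 6.445 × 10^-23 cm³, so a = 4.009 × 10^-8 cm = 400.9 pm.
Atoms touch along the body diagonal, so √3·a = 4r, so r = 0.4330 × a = 174 pm.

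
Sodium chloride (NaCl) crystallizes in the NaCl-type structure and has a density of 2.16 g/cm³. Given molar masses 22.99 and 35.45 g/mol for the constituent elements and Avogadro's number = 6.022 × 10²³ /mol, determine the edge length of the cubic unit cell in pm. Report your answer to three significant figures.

564 pm

M(NaCl) = 58.44 g/mol; Z = 4 formula units per cell.
a³ = Z·M/(N_A·ρ) = 4 × 58.44 / (6.022 × 10²³ × 2.16) = 1.797 × 10^-22 cm³, so a = 5.643 × 10^-8 cm = 564 pm.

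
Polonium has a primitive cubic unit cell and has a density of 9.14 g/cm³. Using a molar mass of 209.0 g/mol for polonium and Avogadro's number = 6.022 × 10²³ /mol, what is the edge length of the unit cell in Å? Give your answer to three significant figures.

3.36 Å

With Z = 1 atom per simple cubic cell, a³ = Z·M/(N_A·ρ) = 1 × 209.0 / (6.022 × 10²³ × 9.140 g/cm³) = 3.797 × 10^-23 cm³.
a = (3.797 × 10^-23)^(1/3) = 3.361 × 10^-8 cm = 3.36 Å.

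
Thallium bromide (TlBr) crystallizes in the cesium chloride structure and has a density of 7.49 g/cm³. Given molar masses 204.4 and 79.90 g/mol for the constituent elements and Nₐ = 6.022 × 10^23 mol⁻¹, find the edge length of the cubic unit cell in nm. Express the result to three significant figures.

M(TlBr) = 284.3 g/mol; Z = 1 formula unit per cell.
a³ = Z·M/(N_A·ρ) = 1 × 284.3 / (6.022 × 10²³ × 7.49) = 6.303 × 10^-23 cm³, so a = 3.980 × 10^-8 cm = 0.398 nm.

0.398 nm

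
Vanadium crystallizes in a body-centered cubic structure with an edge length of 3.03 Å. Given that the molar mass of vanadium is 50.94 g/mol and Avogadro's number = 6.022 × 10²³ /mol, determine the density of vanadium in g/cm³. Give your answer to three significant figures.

6.08 g/cm³

A BCC unit cell contains Z = 2 atoms.
Cell volume: a³ = (3.03 Å)³ = (3.030 × 10^-8 cm)³ = 2.782 × 10^-23 cm³.
ρ = Z·M/(N_A·a³) = 2 × 50.94 / (6.022 × 10²³ × 2.782 × 10^-23) = 6.082 g/cm³.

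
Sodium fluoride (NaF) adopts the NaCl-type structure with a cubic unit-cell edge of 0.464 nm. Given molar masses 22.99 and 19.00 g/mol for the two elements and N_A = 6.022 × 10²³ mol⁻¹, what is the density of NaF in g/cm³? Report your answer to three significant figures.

2.79 g/cm³

The NaCl-type structure contains Z = 4 formula units per cell; M(NaF) = 22.99 + 19.00 = 41.99 g/mol.
a³ = (4.640 × 10^-8 cm)³ = 9.990 × 10^-23 cm³.
ρ = 4 × 41.99 / (6.022 × 10²³ × 9.990 × 10^-23) = 2.792 g/cm³.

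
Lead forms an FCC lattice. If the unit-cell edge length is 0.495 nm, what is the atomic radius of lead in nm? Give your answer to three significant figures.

0.175 nm

In an FCC lattice, atoms touch along the face diagonal, so √2·a = 4r.
r = √2·a/4 = 1.4142 × 0.495 / 4 = 0.175 nm.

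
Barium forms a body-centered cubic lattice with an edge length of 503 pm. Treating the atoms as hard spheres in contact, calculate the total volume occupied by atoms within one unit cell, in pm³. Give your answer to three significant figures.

In a BCC lattice atoms touch along the body diagonal, so √3·a = 4r, so r = 0.4330a = 217.8 pm.
V_atoms = Z × (4/3)πr³ = 2 × (4/3)π × (217.8)³ = 8.66 × 10^7 pm³.

8.66 × 10^7 pm³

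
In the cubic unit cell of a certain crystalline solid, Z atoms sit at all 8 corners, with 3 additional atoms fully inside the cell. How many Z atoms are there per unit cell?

4

Corner atoms are shared by 8 cells (1/8 each), interior atoms are unshared.
Net atoms = 8 × 1/8 + 3 = 1 + 3 = 4.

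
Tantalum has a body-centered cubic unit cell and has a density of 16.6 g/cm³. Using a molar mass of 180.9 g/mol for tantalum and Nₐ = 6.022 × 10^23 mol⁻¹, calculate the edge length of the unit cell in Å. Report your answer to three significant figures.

3.31 Å

With Z = 2 atoms per BCC cell, a³ = Z·M/(N_A·ρ) = 2 × 180.9 / (6.022 × 10²³ × 16.60 g/cm³) = 3.619 × 10^-23 cm³.
a = (3.619 × 10^-23)^(1/3) = 3.308 × 10^-8 cm = 3.31 Å.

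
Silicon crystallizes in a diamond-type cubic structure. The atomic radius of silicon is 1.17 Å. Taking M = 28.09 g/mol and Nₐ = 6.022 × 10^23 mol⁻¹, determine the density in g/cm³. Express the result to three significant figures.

2.36 g/cm³

In a diamond cubic lattice, nearest neighbors lie along the body diagonal with √3·a = 8r, giving a = 5.404 Å = 5.404 × 10^-8 cm.
With Z = 8, ρ = Z·M/(N_A·a³) = 8 × 28.09 / (6.022 × 10²³ × 1.578 × 10^-22) = 2.365 g/cm³.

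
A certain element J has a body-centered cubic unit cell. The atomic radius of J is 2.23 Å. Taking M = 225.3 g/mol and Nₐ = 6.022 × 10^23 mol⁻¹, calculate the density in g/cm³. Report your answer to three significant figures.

5.48 g/cm³

In a BCC lattice, atoms touch along the body diagonal, so √3·a = 4r, giving a = 5.150 Å = 5.150 × 10^-8 cm.
With Z = 2, ρ = Z·M/(N_A·a³) = 2 × 225.3 / (6.022 × 10²³ × 1.366 × 10^-22) = 5.478 g/cm³.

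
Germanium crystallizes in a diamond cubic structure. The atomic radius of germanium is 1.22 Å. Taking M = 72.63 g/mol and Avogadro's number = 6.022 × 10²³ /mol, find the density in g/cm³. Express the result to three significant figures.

In a diamond cubic lattice, nearest neighbors lie along the body diagonal with √3·a = 8r, giving a = 5.635 Å = 5.635 × 10^-8 cm.
With Z = 8, ρ = Z·M/(N_A·a³) = 8 × 72.63 / (6.022 × 10²³ × 1.789 × 10^-22) = 5.393 g/cm³.

5.39 g/cm³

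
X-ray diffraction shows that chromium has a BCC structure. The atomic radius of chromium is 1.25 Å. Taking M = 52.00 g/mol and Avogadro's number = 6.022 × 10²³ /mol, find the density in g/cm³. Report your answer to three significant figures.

7.18 g/cm³

In a BCC lattice, atoms touch along the body diagonal, so √3·a = 4r, giving a = 2.887 Å = 2.887 × 10^-8 cm.
With Z = 2, ρ = Z·M/(N_A·a³) = 2 × 52.00 / (6.022 × 10²³ × 2.406 × 10^-23) = 7.179 g/cm³.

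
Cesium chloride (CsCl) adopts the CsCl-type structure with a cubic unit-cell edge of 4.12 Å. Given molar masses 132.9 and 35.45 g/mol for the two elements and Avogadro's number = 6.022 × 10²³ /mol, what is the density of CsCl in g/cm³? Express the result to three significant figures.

The CsCl-type structure contains Z = 1 formula unit per cell; M(CsCl) = 132.9 + 35.45 = 168.35 g/mol.
a³ = (4.120 × 10^-8 cm)³ = 6.993 × 10^-23 cm³.
ρ = 1 × 168.35 / (6.022 × 10²³ × 6.993 × 10^-23) = 3.997 g/cm³.

4.00 g/cm³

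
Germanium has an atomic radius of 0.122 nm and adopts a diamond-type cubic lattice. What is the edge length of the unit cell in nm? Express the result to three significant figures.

In a diamond cubic lattice, nearest neighbors lie along the body diagonal with √3·a = 8r.
a = 8r/√3 = 8 × 0.122 / 1.7321 = 0.563 nm.

0.563 nm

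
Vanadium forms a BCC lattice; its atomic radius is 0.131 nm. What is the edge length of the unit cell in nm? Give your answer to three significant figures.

0.303 nm

In a BCC lattice, atoms touch along the body diagonal, so √3·a = 4r.
a = 4r/√3 = 4 × 0.131 / 1.7321 = 0.303 nm.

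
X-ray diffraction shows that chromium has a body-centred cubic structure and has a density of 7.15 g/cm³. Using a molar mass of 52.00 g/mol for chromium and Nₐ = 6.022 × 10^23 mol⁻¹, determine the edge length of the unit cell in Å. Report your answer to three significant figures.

With Z = 2 atoms per BCC cell, a³ = Z·M/(N_A·ρ) = 2 × 52.00 / (6.022 × 10²³ × 7.150 g/cm³) = 2.415 × 10^-23 cm³.
a = (2.415 × 10^-23)^(1/3) = 2.891 × 10^-8 cm = 2.89 Å.

2.89 Å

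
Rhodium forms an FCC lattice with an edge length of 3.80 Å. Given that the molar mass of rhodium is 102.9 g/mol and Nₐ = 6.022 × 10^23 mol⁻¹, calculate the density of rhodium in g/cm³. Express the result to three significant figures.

An FCC unit cell contains Z = 4 atoms.
Cell volume: a³ = (3.80 Å)³ = (3.800 × 10^-8 cm)³ = 5.487 × 10^-23 cm³.
ρ = Z·M/(N_A·a³) = 4 × 102.9 / (6.022 × 10²³ × 5.487 × 10^-23) = 12.46 g/cm³.

12.5 g/cm³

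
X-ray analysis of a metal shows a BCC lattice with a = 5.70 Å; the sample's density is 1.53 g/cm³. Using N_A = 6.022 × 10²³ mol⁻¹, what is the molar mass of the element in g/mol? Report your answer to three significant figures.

A BCC cell has Z = 2 atoms; a = 5.700 × 10^-8 cm.
M = ρ·N_A·a³/Z = 1.53 × 6.022 × 10²³ × 1.852 × 10^-22 / 2 = 85.3 g/mol.

85.3 g/mol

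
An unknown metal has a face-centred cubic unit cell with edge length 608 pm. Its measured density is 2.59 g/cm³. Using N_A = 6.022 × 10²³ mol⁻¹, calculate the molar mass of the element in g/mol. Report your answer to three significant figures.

87.6 g/mol

An FCC cell has Z = 4 atoms; a = 6.080 × 10^-8 cm.
M = ρ·N_A·a³/Z = 2.59 × 6.022 × 10²³ × 2.248 × 10^-22 / 4 = 87.6 g/mol.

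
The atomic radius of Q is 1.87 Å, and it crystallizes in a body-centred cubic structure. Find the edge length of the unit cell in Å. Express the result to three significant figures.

In a BCC lattice, atoms touch along the body diagonal, so √3·a = 4r.
a = 4r/√3 = 4 × 1.87 / 1.7321 = 4.32 Å.

4.32 Å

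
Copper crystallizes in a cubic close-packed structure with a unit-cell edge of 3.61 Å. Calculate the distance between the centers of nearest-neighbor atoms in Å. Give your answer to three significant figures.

2.55 Å

In an FCC structure, atoms touch along the face diagonal, so √2·a = 4r; the nearest-neighbor distance equals 2r = 0.7071·a.
d = 0.7071 × 3.61 = 2.55 Å.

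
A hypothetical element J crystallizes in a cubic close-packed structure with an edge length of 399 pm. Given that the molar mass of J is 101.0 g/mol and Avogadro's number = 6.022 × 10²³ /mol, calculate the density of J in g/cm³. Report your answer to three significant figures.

An FCC unit cell contains Z = 4 atoms.
Cell volume: a³ = (399 pm)³ = (3.990 × 10^-8 cm)³ = 6.352 × 10^-23 cm³.
ρ = Z·M/(N_A·a³) = 4 × 101.0 / (6.022 × 10²³ × 6.352 × 10^-23) = 10.56 g/cm³.

10.6 g/cm³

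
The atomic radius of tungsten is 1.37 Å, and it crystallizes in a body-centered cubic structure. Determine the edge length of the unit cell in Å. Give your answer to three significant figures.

3.16 Å

In a BCC lattice, atoms touch along the body diagonal, so √3·a = 4r.
a = 4r/√3 = 4 × 1.37 / 1.7321 = 3.16 Å.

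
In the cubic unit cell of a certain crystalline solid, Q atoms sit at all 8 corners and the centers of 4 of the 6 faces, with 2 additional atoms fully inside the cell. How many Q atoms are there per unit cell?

5

Corner atoms are shared by 8 cells (1/8 each), face atoms by 2 (1/2 each), interior atoms are unshared.
Net atoms = 8 × 1/8 + 4 × 1/2 + 2 = 1 + 2 + 2 = 5.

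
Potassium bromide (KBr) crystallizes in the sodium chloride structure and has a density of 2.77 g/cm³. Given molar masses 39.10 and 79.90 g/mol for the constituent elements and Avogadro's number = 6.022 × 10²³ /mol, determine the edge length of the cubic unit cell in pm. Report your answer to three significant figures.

M(KBr) = 119.0 g/mol; Z = 4 formula units per cell.
a³ = Z·M/(N_A·ρ) = 4 × 119.0 / (6.022 × 10²³ × 2.77) = 2.854 × 10^-22 cm³, so a = 6.584 × 10^-8 cm = 658 pm.

658 pm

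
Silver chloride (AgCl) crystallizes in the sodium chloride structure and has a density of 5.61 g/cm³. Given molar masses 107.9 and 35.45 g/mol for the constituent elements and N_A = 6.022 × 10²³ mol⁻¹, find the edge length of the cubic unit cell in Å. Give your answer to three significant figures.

M(AgCl) = 143.35 g/mol; Z = 4 formula units per cell.
a³ = Z·M/(N_A·ρ) = 4 × 143.35 / (6.022 × 10²³ × 5.61) = 1.697 × 10^-22 cm³, so a = 5.537 × 10^-8 cm = 5.54 Å.

5.54 Å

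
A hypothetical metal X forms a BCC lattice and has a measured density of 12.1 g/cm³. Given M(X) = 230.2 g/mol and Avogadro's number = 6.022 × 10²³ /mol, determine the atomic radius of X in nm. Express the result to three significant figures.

0.172 nm

For a BCC cell (Z = 2), a³ = Z·M/(N_A·ρ) = 2 × 230.2 / (6.022 × 10²³ × 12.10) = 6.318 × 10^-23 cm³, so a = 3.983 × 10^-8 cm = 0.3983 nm.
Atoms touch along the body diagonal, so √3·a = 4r, so r = 0.4330 × a = 0.172 nm.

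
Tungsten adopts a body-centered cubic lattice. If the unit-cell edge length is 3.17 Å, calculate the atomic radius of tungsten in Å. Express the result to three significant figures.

1.37 Å

In a BCC lattice, atoms touch along the body diagonal, so √3·a = 4r.
r = √3·a/4 = 1.7321 × 3.17 / 4 = 1.37 Å.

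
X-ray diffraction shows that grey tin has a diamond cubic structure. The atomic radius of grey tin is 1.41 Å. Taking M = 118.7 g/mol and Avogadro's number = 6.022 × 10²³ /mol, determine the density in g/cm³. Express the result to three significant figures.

In a diamond cubic lattice, nearest neighbors lie along the body diagonal with √3·a = 8r, giving a = 6.513 Å = 6.513 × 10^-8 cm.
With Z = 8, ρ = Z·M/(N_A·a³) = 8 × 118.7 / (6.022 × 10²³ × 2.762 × 10^-22) = 5.709 g/cm³.

5.71 g/cm³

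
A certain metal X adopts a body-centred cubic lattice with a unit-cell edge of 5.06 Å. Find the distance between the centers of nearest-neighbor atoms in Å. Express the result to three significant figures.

In a BCC structure, atoms touch along the body diagonal, so √3·a = 4r; the nearest-neighbor distance equals 2r = 0.8660·a.
d = 0.8660 × 5.06 = 4.38 Å.

4.38 Å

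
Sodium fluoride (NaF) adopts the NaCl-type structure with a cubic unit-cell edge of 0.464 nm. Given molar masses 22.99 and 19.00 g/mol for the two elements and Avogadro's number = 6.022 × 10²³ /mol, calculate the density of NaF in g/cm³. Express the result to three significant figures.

2.79 g/cm³

The NaCl-type structure contains Z = 4 formula units per cell; M(NaF) = 22.99 + 19.00 = 41.99 g/mol.
a³ = (4.640 × 10^-8 cm)³ = 9.990 × 10^-23 cm³.
ρ = 4 × 41.99 / (6.022 × 10²³ × 9.990 × 10^-23) = 2.792 g/cm³.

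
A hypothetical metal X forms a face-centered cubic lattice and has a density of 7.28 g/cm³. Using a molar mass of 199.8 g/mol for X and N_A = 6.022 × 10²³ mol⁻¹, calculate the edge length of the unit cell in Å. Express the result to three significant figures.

With Z = 4 atoms per FCC cell, a³ = Z·M/(N_A·ρ) = 4 × 199.8 / (6.022 × 10²³ × 7.280 g/cm³) = 1.823 × 10^-22 cm³.
a = (1.823 × 10^-22)^(1/3) = 5.670 × 10^-8 cm = 5.67 Å.

5.67 Å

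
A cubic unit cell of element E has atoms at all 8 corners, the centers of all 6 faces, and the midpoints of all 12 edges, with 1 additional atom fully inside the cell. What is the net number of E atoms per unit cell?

Corner atoms are shared by 8 cells (1/8 each), face atoms by 2 (1/2 each), edge atoms by 4 (1/4 each), interior atoms are unshared.
Net atoms = 8 × 1/8 + 6 × 1/2 + 12 × 1/4 + 1 = 1 + 3 + 3 + 1 = 8.

8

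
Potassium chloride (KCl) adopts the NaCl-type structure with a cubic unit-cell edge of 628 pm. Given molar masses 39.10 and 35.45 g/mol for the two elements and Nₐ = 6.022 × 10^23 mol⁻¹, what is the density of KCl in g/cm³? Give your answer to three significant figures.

The NaCl-type structure contains Z = 4 formula units per cell; M(KCl) = 39.10 + 35.45 = 74.55 g/mol.
a³ = (6.280 × 10^-8 cm)³ = 2.477 × 10^-22 cm³.
ρ = 4 × 74.55 / (6.022 × 10²³ × 2.477 × 10^-22) = 1.999 g/cm³.

2.00 g/cm³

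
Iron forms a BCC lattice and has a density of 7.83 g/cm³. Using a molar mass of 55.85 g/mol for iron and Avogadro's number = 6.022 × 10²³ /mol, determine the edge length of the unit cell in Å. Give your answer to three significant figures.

With Z = 2 atoms per BCC cell, a³ = Z·M/(N_A·ρ) = 2 × 55.85 / (6.022 × 10²³ × 7.830 g/cm³) = 2.369 × 10^-23 cm³.
a = (2.369 × 10^-23)^(1/3) = 2.872 × 10^-8 cm = 2.87 Å.

2.87 Å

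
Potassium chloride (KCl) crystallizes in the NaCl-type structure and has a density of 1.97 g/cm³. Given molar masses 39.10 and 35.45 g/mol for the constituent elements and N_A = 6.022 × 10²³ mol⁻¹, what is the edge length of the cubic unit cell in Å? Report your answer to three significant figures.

M(KCl) = 74.55 g/mol; Z = 4 formula units per cell.
a³ = Z·M/(N_A·ρ) = 4 × 74.55 / (6.022 × 10²³ × 1.97) = 2.514 × 10^-22 cm³, so a = 6.311 × 10^-8 cm = 6.31 Å.

6.31 Å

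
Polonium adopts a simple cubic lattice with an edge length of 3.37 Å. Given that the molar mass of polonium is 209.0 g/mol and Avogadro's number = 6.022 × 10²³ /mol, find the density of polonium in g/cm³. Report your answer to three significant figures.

A simple cubic unit cell contains Z = 1 atom.
Cell volume: a³ = (3.37 Å)³ = (3.370 × 10^-8 cm)³ = 3.827 × 10^-23 cm³.
ρ = Z·M/(N_A·a³) = 1 × 209.0 / (6.022 × 10²³ × 3.827 × 10^-23) = 9.068 g/cm³.

9.07 g/cm³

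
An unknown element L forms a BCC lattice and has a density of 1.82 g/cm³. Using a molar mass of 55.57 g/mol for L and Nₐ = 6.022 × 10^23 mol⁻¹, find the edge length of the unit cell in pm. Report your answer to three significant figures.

With Z = 2 atoms per BCC cell, a³ = Z·M/(N_A·ρ) = 2 × 55.57 / (6.022 × 10²³ × 1.820 g/cm³) = 1.014 × 10^-22 cm³.
a = (1.014 × 10^-22)^(1/3) = 4.663 × 10^-8 cm = 466 pm.

466 pm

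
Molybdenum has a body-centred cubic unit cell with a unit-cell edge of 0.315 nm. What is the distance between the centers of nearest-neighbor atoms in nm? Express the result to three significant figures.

In a BCC structure, atoms touch along the body diagonal, so √3·a = 4r; the nearest-neighbor distance equals 2r = 0.8660·a.
d = 0.8660 × 0.315 = 0.273 nm.

0.273 nm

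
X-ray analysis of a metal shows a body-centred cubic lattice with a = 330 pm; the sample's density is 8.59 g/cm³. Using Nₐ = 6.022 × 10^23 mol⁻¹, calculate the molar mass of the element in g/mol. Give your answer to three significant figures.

A BCC cell has Z = 2 atoms; a = 3.300 × 10^-8 cm.
M = ρ·N_A·a³/Z = 8.59 × 6.022 × 10²³ × 3.594 × 10^-23 / 2 = 92.9 g/mol.

92.9 g/mol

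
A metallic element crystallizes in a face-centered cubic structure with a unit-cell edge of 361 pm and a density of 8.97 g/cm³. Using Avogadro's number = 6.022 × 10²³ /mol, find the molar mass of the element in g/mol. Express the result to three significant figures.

An FCC cell has Z = 4 atoms; a = 3.610 × 10^-8 cm.
M = ρ·N_A·a³/Z = 8.97 × 6.022 × 10²³ × 4.705 × 10^-23 / 4 = 63.5 g/mol.

63.5 g/mol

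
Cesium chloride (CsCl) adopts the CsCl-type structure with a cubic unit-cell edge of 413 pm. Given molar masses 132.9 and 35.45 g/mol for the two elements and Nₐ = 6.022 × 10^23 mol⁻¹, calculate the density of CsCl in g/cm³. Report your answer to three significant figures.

3.97 g/cm³

The CsCl-type structure contains Z = 1 formula unit per cell; M(CsCl) = 132.9 + 35.45 = 168.35 g/mol.
a³ = (4.130 × 10^-8 cm)³ = 7.044 × 10^-23 cm³.
ρ = 1 × 168.35 / (6.022 × 10²³ × 7.044 × 10^-23) = 3.968 g/cm³.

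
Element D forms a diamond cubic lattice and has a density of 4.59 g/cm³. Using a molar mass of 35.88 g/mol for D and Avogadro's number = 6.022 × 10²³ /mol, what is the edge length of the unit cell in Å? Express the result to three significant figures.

With Z = 8 atoms per diamond cubic cell, a³ = Z·M/(N_A·ρ) = 8 × 35.88 / (6.022 × 10²³ × 4.590 g/cm³) = 1.038 × 10^-22 cm³.
a = (1.038 × 10^-22)^(1/3) = 4.700 × 10^-8 cm = 4.70 Å.

4.70 Å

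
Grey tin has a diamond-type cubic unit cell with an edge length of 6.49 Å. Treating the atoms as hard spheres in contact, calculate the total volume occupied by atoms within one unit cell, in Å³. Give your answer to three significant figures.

In a diamond cubic lattice nearest neighbors lie along the body diagonal with √3·a = 8r, so r = 0.2165a = 1.405 Å.
V_atoms = Z × (4/3)πr³ = 8 × (4/3)π × (1.405)³ = 93.0 Å³.

93.0 Å³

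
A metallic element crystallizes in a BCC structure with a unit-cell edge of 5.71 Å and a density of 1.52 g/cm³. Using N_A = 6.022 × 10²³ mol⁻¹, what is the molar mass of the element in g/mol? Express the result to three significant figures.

85.2 g/mol

A BCC cell has Z = 2 atoms; a = 5.710 × 10^-8 cm.
M = ρ·N_A·a³/Z = 1.52 × 6.022 × 10²³ × 1.862 × 10^-22 / 2 = 85.2 g/mol.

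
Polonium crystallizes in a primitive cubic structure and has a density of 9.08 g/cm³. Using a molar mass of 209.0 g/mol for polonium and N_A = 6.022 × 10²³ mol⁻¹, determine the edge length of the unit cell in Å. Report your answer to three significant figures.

With Z = 1 atom per simple cubic cell, a³ = Z·M/(N_A·ρ) = 1 × 209.0 / (6.022 × 10²³ × 9.080 g/cm³) = 3.822 × 10^-23 cm³.
a = (3.822 × 10^-23)^(1/3) = 3.369 × 10^-8 cm = 3.37 Å.

3.37 Å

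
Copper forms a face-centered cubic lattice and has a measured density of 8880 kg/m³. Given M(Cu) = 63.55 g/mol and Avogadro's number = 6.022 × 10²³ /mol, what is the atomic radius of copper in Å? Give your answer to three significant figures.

1.28 Å

For an FCC cell (Z = 4), a³ = Z·M/(N_A·ρ) = 4 × 63.55 / (6.022 × 10²³ × 8.880) = 4.754 × 10^-23 cm³, so a = 3.622 × 10^-8 cm = 3.622 Å.
Atoms touch along the face diagonal, so √2·a = 4r, so r = 0.3536 × a = 1.28 Å.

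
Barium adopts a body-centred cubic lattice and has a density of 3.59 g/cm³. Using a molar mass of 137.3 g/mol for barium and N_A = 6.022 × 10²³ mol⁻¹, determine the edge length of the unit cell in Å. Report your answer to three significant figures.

5.03 Å

With Z = 2 atoms per BCC cell, a³ = Z·M/(N_A·ρ) = 2 × 137.3 / (6.022 × 10²³ × 3.590 g/cm³) = 1.270 × 10^-22 cm³.
a = (1.270 × 10^-22)^(1/3) = 5.027 × 10^-8 cm = 5.03 Å.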